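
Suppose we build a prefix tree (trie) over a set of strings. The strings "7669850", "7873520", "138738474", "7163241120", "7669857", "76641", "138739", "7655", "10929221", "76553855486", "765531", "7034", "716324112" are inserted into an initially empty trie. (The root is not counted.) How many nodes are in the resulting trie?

Count nodes per top-level branch (shared prefixes stored once):
  '1'-branch (10929221, 138738474, 138739): 17 nodes
  '7'-branch (7034, 716324112, 7163241120, 7655, 765531, 76553855486, 76641, 7669850, 7669857, 7873520): 38 nodes
Sum: 55

55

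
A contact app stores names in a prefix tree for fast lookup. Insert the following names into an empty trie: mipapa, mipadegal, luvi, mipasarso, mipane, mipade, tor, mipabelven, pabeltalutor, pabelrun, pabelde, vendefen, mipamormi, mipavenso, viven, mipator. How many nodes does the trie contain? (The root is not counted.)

For each word, the new-node count is its length minus the longest prefix already in the trie:
  "mipapa" → 6 new (m, i, p, a, p, a)
  "mipadegal" → prefix "mipa" already present; 5 new (d, e, g, a, l)
  "luvi" → 4 new (l, u, v, i)
  "mipasarso" → prefix "mipa" already present; 5 new (s, a, r, s, o)
  "mipane" → prefix "mipa" already present; 2 new (n, e)
  "mipade" → prefix "mipade" already present; 0 new (none)
  "tor" → 3 new (t, o, r)
  "mipabelven" → prefix "mipa" already present; 6 new (b, e, l, v, e, n)
  "pabeltalutor" → 12 new (p, a, b, e, l, t, a, l, u, t, o, r)
  "pabelrun" → prefix "pabel" already present; 3 new (r, u, n)
  "pabelde" → prefix "pabel" already present; 2 new (d, e)
  "vendefen" → 8 new (v, e, n, d, e, f, e, n)
  "mipamormi" → prefix "mipa" already present; 5 new (m, o, r, m, i)
  "mipavenso" → prefix "mipa" already present; 5 new (v, e, n, s, o)
  "viven" → prefix "v" already present; 4 new (i, v, e, n)
  "mipator" → prefix "mipa" already present; 3 new (t, o, r)
Total nodes = 6 + 5 + 4 + 5 + 2 + 0 + 3 + 6 + 12 + 3 + 2 + 8 + 5 + 5 + 4 + 3 = 73

73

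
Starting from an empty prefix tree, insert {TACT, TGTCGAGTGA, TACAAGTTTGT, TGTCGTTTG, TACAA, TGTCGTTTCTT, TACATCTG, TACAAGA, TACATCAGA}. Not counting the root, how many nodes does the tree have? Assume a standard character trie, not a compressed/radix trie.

36

Trie structure (* marks end of a word):
(root)
└─ T
   ├─ A
   │  └─ C
   │     ├─ A
   │     │  ├─ A *
   │     │  │  └─ G
   │     │  │     ├─ A *
   │     │  │     └─ T
   │     │  │        └─ T
   │     │  │           └─ T
   │     │  │              └─ G
   │     │  │                 └─ T *
   │     │  └─ T
   │     │     └─ C
   │     │        ├─ A
   │     │        │  └─ G
   │     │        │     └─ A *
   │     │        └─ T
   │     │           └─ G *
   │     └─ T *
   └─ G
      └─ T
         └─ C
            └─ G
               ├─ A
               │  └─ G
               │     └─ T
               │        └─ G
               │           └─ A *
               └─ T
                  └─ T
                     └─ T
                        ├─ C
                        │  └─ T
                        │     └─ T *
                        └─ G *
Counting every labelled node above: 36.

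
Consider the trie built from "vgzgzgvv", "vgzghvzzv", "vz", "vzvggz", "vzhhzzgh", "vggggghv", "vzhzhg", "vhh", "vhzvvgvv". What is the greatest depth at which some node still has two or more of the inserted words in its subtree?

Look for the deepest trie node that still has at least two words in its subtree.
e.g. "vgzghvzzv" and "vgzgzgvv" share the prefix "vgzg" of length 4; no pair shares a longer one.
Longest shared-prefix length: 4

4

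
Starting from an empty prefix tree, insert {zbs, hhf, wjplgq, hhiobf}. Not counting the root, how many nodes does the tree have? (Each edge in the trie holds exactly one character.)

Count nodes per top-level branch (shared prefixes stored once):
  'h'-branch (hhf, hhiobf): 7 nodes
  'w'-branch (wjplgq): 6 nodes
  'z'-branch (zbs): 3 nodes
Sum: 16

16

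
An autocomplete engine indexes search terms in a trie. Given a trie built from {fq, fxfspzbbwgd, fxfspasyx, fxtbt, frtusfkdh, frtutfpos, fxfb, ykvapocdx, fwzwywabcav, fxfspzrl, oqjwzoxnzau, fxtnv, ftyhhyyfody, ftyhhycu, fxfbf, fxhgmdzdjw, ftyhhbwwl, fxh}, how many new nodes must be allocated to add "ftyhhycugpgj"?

Walking "ftyhhycugpgj" from the root, the first 8 characters ("ftyhhycu") follow existing edges; "g" is the first miss.
New nodes needed: |"ftyhhycugpgj"| − 8 = 12 − 8 = 4.

4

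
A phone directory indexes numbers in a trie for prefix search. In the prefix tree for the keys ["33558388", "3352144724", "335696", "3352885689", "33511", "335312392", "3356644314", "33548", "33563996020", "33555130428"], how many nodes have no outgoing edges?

A leaf is a node with no children — equivalently, the end of a word that is not a proper prefix of any other stored word.
Those words: "33511", "3352144724", "3352885689", "335312392", "33548", "33555130428", "33558388", "33563996020", "3356644314", "335696"
Leaf count: 10

10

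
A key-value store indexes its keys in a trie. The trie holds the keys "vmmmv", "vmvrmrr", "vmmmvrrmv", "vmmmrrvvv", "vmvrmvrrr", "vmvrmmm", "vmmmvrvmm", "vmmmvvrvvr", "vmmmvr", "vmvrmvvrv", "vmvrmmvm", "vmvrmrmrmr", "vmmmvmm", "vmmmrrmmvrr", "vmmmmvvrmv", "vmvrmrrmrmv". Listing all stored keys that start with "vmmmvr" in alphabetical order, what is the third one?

Words with prefix "vmmmvr", in lexicographic order: "vmmmvr", "vmmmvrrmv", "vmmmvrvmm"
Position 3: vmmmvrvmm

vmmmvrvmm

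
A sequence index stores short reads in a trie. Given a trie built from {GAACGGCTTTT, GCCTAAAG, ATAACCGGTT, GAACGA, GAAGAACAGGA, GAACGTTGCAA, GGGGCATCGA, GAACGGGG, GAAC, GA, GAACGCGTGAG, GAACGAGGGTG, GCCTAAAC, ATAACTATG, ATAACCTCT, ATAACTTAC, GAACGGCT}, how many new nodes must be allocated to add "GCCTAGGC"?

3

"GCCTA" is already a path in the trie; the remaining "GGC" must be added.
So 8 − 5 = 3 new nodes.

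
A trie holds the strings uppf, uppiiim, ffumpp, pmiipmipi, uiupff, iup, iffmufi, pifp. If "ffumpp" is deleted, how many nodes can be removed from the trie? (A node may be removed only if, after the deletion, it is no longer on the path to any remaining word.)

6

Walk "ffumpp" from the leaf back toward the root, removing each node that no remaining word uses.
No other word shares any prefix with "ffumpp", so all 6 of its nodes go.
Nodes removed: 6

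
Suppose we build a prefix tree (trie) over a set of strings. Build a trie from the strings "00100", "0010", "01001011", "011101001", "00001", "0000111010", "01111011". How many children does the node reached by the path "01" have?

The children of the "01" node are the distinct next characters among strings starting with "01".
Distinct next characters after "01": 0, 1.
That node has 2 child edges.

2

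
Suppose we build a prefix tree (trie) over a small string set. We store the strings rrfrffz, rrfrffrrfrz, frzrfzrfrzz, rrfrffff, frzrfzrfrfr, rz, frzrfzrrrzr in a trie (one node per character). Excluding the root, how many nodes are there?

Trie structure (* marks end of a word):
(root)
├─ f
│  └─ r
│     └─ z
│        └─ r
│           └─ f
│              └─ z
│                 └─ r
│                    ├─ f
│                    │  └─ r
│                    │     ├─ f
│                    │     │  └─ r *
│                    │     └─ z
│                    │        └─ z *
│                    └─ r
│                       └─ r
│                          └─ z
│                             └─ r *
└─ r
   ├─ r
   │  └─ f
   │     └─ r
   │        └─ f
   │           └─ f
   │              ├─ f
   │              │  └─ f *
   │              ├─ r
   │              │  └─ r
   │              │     └─ f
   │              │        └─ r
   │              │           └─ z *
   │              └─ z *
   └─ z *
Counting every labelled node above: 32.

32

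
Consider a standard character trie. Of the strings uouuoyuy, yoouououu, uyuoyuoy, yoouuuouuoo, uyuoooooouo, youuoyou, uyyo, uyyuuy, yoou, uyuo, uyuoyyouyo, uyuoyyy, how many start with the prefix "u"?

8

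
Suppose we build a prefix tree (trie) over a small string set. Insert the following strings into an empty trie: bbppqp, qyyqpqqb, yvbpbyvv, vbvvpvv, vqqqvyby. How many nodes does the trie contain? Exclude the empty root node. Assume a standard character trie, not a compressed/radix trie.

Trie structure (* marks end of a word):
(root)
├─ b
│  └─ b
│     └─ p
│        └─ p
│           └─ q
│              └─ p *
├─ q
│  └─ y
│     └─ y
│        └─ q
│           └─ p
│              └─ q
│                 └─ q
│                    └─ b *
├─ v
│  ├─ b
│  │  └─ v
│  │     └─ v
│  │        └─ p
│  │           └─ v
│  │              └─ v *
│  └─ q
│     └─ q
│        └─ q
│           └─ v
│              └─ y
│                 └─ b
│                    └─ y *
└─ y
   └─ v
      └─ b
         └─ p
            └─ b
               └─ y
                  └─ v
                     └─ v *
Counting every labelled node above: 36.

36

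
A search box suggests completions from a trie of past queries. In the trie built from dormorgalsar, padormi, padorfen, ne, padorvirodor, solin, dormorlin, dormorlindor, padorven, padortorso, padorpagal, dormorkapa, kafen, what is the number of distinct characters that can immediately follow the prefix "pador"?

5

Follow the path "pador" to its node, then look at its outgoing edges.
Distinct next characters after "pador": f, m, p, t, v.
That node has 5 child edges.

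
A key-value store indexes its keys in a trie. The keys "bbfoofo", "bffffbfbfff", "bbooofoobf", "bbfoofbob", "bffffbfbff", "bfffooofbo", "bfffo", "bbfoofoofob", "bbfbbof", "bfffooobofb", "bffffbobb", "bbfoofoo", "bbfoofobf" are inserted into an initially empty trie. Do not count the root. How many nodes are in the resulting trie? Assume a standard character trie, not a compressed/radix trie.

Trace insertions, counting only characters that open a new branch:
  "bbfoofo" → 7 new (b, b, f, o, o, f, o)
  "bffffbfbfff" → prefix "b" already present; 10 new (f, f, f, f, b, f, b, f, f, f)
  "bbooofoobf" → prefix "bb" already present; 8 new (o, o, o, f, o, o, b, f)
  "bbfoofbob" → prefix "bbfoof" already present; 3 new (b, o, b)
  "bffffbfbff" → prefix "bffffbfbff" already present; 0 new (none)
  "bfffooofbo" → prefix "bfff" already present; 6 new (o, o, o, f, b, o)
  "bfffo" → prefix "bfffo" already present; 0 new (none)
  "bbfoofoofob" → prefix "bbfoofo" already present; 4 new (o, f, o, b)
  "bbfbbof" → prefix "bbf" already present; 4 new (b, b, o, f)
  "bfffooobofb" → prefix "bfffooo" already present; 4 new (b, o, f, b)
  "bffffbobb" → prefix "bffffb" already present; 3 new (o, b, b)
  "bbfoofoo" → prefix "bbfoofoo" already present; 0 new (none)
  "bbfoofobf" → prefix "bbfoofo" already present; 2 new (b, f)
Total nodes = 7 + 10 + 8 + 3 + 0 + 6 + 0 + 4 + 4 + 4 + 3 + 0 + 2 = 51

51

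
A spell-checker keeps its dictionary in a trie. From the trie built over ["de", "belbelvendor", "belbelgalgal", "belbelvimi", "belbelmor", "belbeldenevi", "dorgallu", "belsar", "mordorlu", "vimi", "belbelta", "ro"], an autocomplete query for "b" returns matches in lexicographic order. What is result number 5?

Filter for "b…" and sort: "belbeldenevi", "belbelgalgal", "belbelmor", "belbelta", "belbelvendor", "belbelvimi", "belsar"
Position 5: belbelvendor

belbelvendor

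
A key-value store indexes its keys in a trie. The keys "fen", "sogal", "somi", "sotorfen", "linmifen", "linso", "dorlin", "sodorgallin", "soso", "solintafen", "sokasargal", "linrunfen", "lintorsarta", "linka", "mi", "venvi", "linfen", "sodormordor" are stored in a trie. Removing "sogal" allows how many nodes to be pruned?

A node on "sogal"'s path can go only if nothing else ends at it or branches off below it.
The suffix "gal" (3 nodes) is used only by "sogal"; the node for "so" still has the child "m", so pruning stops there.
Nodes removed: 3

3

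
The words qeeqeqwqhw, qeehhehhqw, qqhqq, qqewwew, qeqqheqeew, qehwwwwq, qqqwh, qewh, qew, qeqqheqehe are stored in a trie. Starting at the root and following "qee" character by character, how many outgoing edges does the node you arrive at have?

Follow the path "qee" to its node, then look at its outgoing edges.
Distinct next characters after "qee": h, q.
That node has 2 child edges.

2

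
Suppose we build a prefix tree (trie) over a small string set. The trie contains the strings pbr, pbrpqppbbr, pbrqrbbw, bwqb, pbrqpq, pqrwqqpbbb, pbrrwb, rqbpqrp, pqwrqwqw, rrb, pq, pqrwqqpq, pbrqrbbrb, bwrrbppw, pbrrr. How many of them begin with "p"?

11

Traverse to the node for "p", then collect every word in that subtree.
Words under "p": pbr, pbrpqppbbr, pbrqpq, pbrqrbbrb, pbrqrbbw, pbrrr, pbrrwb, pq, pqrwqqpbbb, pqrwqqpq, pqwrqwqw
Count: 11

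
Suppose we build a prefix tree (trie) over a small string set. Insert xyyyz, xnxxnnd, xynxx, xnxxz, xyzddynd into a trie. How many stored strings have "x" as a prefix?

Traverse to the node for "x", then collect every word in that subtree.
Words under "x": xnxxnnd, xnxxz, xynxx, xyyyz, xyzddynd
Count: 5

5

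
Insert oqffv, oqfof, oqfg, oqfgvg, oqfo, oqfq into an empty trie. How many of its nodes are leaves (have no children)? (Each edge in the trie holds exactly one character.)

4

Leaves are exactly the stored words that no other stored word extends.
Those words: "oqffv", "oqfgvg", "oqfof", "oqfq"
Leaf count: 4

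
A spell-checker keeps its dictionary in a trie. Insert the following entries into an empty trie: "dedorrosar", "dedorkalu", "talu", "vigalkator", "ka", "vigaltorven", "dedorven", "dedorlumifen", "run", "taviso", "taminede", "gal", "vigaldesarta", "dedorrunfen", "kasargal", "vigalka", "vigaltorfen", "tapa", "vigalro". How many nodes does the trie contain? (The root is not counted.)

Count nodes per top-level branch (shared prefixes stored once):
  'd'-branch (dedorkalu, dedorlumifen, dedorrosar, dedorrunfen, dedorven): 29 nodes
  'g'-branch (gal): 3 nodes
  'k'-branch (ka, kasargal): 8 nodes
  'r'-branch (run): 3 nodes
  't'-branch (talu, taminede, tapa, taviso): 16 nodes
  'v'-branch (vigaldesarta, vigalka, vigalkator, vigalro, vigaltorfen, vigaltorven): 28 nodes
Sum: 87

87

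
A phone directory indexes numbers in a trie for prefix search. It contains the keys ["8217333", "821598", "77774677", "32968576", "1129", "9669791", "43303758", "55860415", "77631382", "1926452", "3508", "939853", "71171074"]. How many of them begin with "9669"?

Walk to "9669"; the words in its subtree are exactly those with that prefix.
Matches: "9669791"
Count: 1

1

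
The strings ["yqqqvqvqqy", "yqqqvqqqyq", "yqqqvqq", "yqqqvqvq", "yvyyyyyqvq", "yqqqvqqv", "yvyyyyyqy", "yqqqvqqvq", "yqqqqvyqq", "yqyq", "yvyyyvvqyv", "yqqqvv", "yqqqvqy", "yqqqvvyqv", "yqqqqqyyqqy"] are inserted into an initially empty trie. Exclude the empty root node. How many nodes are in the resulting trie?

49

Insert word by word; a character creates a node only if that edge doesn't already exist:
  "yqqqvqvqqy" → 10 new (y, q, q, q, v, q, v, q, q, y)
  "yqqqvqqqyq" → prefix "yqqqvq" already present; 4 new (q, q, y, q)
  "yqqqvqq" → prefix "yqqqvqq" already present; 0 new (none)
  "yqqqvqvq" → prefix "yqqqvqvq" already present; 0 new (none)
  "yvyyyyyqvq" → prefix "y" already present; 9 new (v, y, y, y, y, y, q, v, q)
  "yqqqvqqv" → prefix "yqqqvqq" already present; 1 new (v)
  "yvyyyyyqy" → prefix "yvyyyyyq" already present; 1 new (y)
  "yqqqvqqvq" → prefix "yqqqvqqv" already present; 1 new (q)
  "yqqqqvyqq" → prefix "yqqq" already present; 5 new (q, v, y, q, q)
  "yqyq" → prefix "yq" already present; 2 new (y, q)
  "yvyyyvvqyv" → prefix "yvyyy" already present; 5 new (v, v, q, y, v)
  "yqqqvv" → prefix "yqqqv" already present; 1 new (v)
  "yqqqvqy" → prefix "yqqqvq" already present; 1 new (y)
  "yqqqvvyqv" → prefix "yqqqvv" already present; 3 new (y, q, v)
  "yqqqqqyyqqy" → prefix "yqqqq" already present; 6 new (q, y, y, q, q, y)
Total nodes = 10 + 4 + 0 + 0 + 9 + 1 + 1 + 1 + 5 + 2 + 5 + 1 + 1 + 3 + 6 = 49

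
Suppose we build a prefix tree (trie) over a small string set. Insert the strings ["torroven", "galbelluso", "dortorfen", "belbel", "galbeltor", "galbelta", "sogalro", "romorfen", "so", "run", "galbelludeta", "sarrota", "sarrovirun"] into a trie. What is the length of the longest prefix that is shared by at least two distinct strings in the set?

Equivalently: take the maximum, over all pairs, of their longest common prefix length.
e.g. "galbelludeta" and "galbelluso" share the prefix "galbellu" of length 8; no pair shares a longer one.
Longest shared-prefix length: 8

8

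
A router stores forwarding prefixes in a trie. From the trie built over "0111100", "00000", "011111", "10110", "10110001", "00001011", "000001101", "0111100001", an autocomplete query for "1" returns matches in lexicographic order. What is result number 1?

10110

DFS of the "1" subtree visits, in order: "10110", "10110001"
The 1st is 10110.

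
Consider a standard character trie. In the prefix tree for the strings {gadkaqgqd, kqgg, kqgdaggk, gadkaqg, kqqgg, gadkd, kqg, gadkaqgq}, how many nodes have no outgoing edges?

5

Leaves are exactly the stored words that no other stored word extends.
Those words: "gadkaqgqd", "gadkd", "kqgdaggk", "kqgg", "kqqgg"
Leaf count: 5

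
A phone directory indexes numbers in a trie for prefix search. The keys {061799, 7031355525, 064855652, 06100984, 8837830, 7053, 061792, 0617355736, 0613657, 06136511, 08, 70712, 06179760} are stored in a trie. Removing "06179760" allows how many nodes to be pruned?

3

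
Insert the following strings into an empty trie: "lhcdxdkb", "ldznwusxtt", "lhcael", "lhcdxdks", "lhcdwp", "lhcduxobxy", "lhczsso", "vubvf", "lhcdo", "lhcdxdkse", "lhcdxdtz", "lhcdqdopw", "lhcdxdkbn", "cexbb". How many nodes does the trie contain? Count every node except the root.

Count nodes per top-level branch (shared prefixes stored once):
  'c'-branch (cexbb): 5 nodes
  'l'-branch (ldznwusxtt, lhcael, lhcdo, lhcdqdopw, lhcduxobxy, lhcdwp, lhcdxdkb, lhcdxdkbn, lhcdxdks, lhcdxdkse, lhcdxdtz, lhczsso): 43 nodes
  'v'-branch (vubvf): 5 nodes
Sum: 53

53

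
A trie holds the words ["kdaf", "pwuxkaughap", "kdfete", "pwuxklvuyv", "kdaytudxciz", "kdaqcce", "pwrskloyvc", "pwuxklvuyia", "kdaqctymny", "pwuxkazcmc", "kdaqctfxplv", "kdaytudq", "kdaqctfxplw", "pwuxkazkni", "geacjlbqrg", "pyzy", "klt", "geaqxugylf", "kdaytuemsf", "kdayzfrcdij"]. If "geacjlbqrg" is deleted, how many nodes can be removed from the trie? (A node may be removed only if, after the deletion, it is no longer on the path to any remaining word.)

7

A node on "geacjlbqrg"'s path can go only if nothing else ends at it or branches off below it.
The suffix "cjlbqrg" (7 nodes) is used only by "geacjlbqrg"; the node for "gea" still has the child "q", so pruning stops there.
Nodes removed: 7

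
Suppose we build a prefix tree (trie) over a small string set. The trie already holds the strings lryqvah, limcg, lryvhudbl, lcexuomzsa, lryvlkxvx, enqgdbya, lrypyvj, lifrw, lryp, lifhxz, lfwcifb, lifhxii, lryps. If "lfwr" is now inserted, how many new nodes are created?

"lfw" is already a path in the trie; the remaining "r" must be added.
So 4 − 3 = 1 new nodes.

1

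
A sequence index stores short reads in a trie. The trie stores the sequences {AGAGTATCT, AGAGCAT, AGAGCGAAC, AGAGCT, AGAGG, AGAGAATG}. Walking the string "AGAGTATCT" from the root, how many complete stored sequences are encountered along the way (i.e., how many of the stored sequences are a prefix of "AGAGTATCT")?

1

Walk "AGAGTATCT" from the root; an end-of-word marker is hit whenever a stored word is a prefix of "AGAGTATCT".
Prefixes of the query that are stored words: "AGAGTATCT"
Count: 1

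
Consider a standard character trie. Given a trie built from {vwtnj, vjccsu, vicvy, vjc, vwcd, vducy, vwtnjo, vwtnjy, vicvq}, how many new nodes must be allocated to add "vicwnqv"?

4

The longest prefix of "vicwnqv" already in the trie is "vic" (length 3).
Each of the 4 remaining characters creates one node.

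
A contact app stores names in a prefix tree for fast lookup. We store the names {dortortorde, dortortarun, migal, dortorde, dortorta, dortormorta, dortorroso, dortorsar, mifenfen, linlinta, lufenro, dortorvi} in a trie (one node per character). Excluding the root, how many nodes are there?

Insert word by word; a character creates a node only if that edge doesn't already exist:
  "dortortorde" → 11 new (d, o, r, t, o, r, t, o, r, d, e)
  "dortortarun" → prefix "dortort" already present; 4 new (a, r, u, n)
  "migal" → 5 new (m, i, g, a, l)
  "dortorde" → prefix "dortor" already present; 2 new (d, e)
  "dortorta" → prefix "dortorta" already present; 0 new (none)
  "dortormorta" → prefix "dortor" already present; 5 new (m, o, r, t, a)
  "dortorroso" → prefix "dortor" already present; 4 new (r, o, s, o)
  "dortorsar" → prefix "dortor" already present; 3 new (s, a, r)
  "mifenfen" → prefix "mi" already present; 6 new (f, e, n, f, e, n)
  "linlinta" → 8 new (l, i, n, l, i, n, t, a)
  "lufenro" → prefix "l" already present; 6 new (u, f, e, n, r, o)
  "dortorvi" → prefix "dortor" already present; 2 new (v, i)
Total nodes = 11 + 4 + 5 + 2 + 0 + 5 + 4 + 3 + 6 + 8 + 6 + 2 = 56

56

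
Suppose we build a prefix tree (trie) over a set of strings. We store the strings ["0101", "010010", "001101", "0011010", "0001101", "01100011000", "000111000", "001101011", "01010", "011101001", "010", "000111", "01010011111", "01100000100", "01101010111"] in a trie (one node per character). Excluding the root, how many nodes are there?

58

Count nodes per top-level branch (shared prefixes stored once):
  '0'-branch (0001101, 000111, 000111000, 001101, 0011010, 001101011, 010, 010010, 0101, 01010, 01010011111, 01100000100, 01100011000, 01101010111, 011101001): 58 nodes
Sum: 58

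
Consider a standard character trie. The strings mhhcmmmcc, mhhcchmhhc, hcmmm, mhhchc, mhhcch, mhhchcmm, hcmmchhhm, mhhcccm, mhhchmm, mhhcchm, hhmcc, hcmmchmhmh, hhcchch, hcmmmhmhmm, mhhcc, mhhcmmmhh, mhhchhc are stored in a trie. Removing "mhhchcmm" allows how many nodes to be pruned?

2

Walk "mhhchcmm" from the leaf back toward the root, removing each node that no remaining word uses.
The suffix "mm" (2 nodes) is used only by "mhhchcmm"; "mhhchc" is itself a stored word, so pruning stops there.
Nodes removed: 2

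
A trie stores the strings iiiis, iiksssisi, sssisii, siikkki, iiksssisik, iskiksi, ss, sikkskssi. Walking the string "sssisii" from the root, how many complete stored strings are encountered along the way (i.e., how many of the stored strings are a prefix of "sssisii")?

Check each prefix of "sssisii" against the stored set — each match is an end-marker on the path.
Prefixes of the query that are stored words: "ss", "sssisii"
Count: 2

2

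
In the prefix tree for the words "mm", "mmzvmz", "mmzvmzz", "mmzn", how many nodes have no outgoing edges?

Leaves are exactly the stored words that no other stored word extends.
Those words: "mmzn", "mmzvmzz"
Leaf count: 2

2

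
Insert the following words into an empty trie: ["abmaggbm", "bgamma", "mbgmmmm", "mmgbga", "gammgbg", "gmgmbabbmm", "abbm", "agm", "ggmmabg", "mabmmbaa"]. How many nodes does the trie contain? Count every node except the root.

Insert word by word; a character creates a node only if that edge doesn't already exist:
  "abmaggbm" → 8 new (a, b, m, a, g, g, b, m)
  "bgamma" → 6 new (b, g, a, m, m, a)
  "mbgmmmm" → 7 new (m, b, g, m, m, m, m)
  "mmgbga" → prefix "m" already present; 5 new (m, g, b, g, a)
  "gammgbg" → 7 new (g, a, m, m, g, b, g)
  "gmgmbabbmm" → prefix "g" already present; 9 new (m, g, m, b, a, b, b, m, m)
  "abbm" → prefix "ab" already present; 2 new (b, m)
  "agm" → prefix "a" already present; 2 new (g, m)
  "ggmmabg" → prefix "g" already present; 6 new (g, m, m, a, b, g)
  "mabmmbaa" → prefix "m" already present; 7 new (a, b, m, m, b, a, a)
Total nodes = 8 + 6 + 7 + 5 + 7 + 9 + 2 + 2 + 6 + 7 = 59

59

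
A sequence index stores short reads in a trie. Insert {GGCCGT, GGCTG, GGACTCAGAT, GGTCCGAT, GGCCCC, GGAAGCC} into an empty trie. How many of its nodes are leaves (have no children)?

Leaves are exactly the stored words that no other stored word extends.
Those words: "GGAAGCC", "GGACTCAGAT", "GGCCCC", "GGCCGT", "GGCTG", "GGTCCGAT"
Leaf count: 6

6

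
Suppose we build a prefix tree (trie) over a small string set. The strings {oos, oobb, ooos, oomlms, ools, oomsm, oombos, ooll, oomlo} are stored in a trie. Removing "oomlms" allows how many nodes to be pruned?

Walk "oomlms" from the leaf back toward the root, removing each node that no remaining word uses.
The suffix "ms" (2 nodes) is used only by "oomlms"; the node for "ooml" still has the child "o", so pruning stops there.
Nodes removed: 2

2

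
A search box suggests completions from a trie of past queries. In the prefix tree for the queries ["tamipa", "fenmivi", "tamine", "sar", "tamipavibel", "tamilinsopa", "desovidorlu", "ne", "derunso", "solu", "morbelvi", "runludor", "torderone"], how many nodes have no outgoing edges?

12

Leaves are exactly the stored words that no other stored word extends.
Those words: "derunso", "desovidorlu", "fenmivi", "morbelvi", "ne", "runludor", "sar", "solu", "tamilinsopa", "tamine", "tamipavibel", "torderone"
Leaf count: 12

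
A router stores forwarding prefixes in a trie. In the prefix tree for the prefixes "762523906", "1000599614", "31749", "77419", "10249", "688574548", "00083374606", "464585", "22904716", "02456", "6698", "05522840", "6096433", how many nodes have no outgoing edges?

13

Leaves are exactly the stored words that no other stored word extends.
Those words: "00083374606", "02456", "05522840", "1000599614", "10249", "22904716", "31749", "464585", "6096433", "6698", "688574548", "762523906", "77419"
Leaf count: 13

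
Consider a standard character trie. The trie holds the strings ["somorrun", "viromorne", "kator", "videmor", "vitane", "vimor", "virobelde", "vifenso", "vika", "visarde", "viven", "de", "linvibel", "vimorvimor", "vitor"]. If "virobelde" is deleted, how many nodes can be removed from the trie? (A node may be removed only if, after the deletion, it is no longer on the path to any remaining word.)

Walk "virobelde" from the leaf back toward the root, removing each node that no remaining word uses.
The suffix "belde" (5 nodes) is used only by "virobelde"; the node for "viro" still has the child "m", so pruning stops there.
Nodes removed: 5

5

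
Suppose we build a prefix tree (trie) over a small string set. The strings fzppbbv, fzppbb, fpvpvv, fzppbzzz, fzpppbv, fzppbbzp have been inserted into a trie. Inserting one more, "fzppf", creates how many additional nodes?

1

The longest prefix of "fzppf" already in the trie is "fzpp" (length 4).
Each of the 1 remaining characters creates one node.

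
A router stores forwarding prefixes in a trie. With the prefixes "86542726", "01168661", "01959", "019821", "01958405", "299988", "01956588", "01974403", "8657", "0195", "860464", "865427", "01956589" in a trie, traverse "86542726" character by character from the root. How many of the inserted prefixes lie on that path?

Walk "86542726" from the root; an end-of-word marker is hit whenever a stored word is a prefix of "86542726".
Prefixes of the query that are stored words: "865427", "86542726"
Count: 2

2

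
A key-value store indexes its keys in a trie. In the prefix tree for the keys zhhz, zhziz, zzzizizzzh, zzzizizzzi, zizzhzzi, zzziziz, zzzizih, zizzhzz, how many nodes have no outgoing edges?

Leaves are exactly the stored words that no other stored word extends.
Those words: "zhhz", "zhziz", "zizzhzzi", "zzzizih", "zzzizizzzh", "zzzizizzzi"
Leaf count: 6

6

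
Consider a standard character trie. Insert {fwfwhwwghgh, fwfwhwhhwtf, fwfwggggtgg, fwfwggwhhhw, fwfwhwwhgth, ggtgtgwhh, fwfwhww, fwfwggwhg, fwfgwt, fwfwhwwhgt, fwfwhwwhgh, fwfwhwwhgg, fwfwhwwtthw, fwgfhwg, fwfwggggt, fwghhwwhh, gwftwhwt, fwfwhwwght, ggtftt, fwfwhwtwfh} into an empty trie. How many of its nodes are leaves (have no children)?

Leaves are exactly the stored words that no other stored word extends.
Those words: "fwfgwt", "fwfwggggtgg", "fwfwggwhg", "fwfwggwhhhw", "fwfwhwhhwtf", "fwfwhwtwfh", "fwfwhwwghgh", "fwfwhwwght", "fwfwhwwhgg", "fwfwhwwhgh", "fwfwhwwhgth", "fwfwhwwtthw", "fwgfhwg", "fwghhwwhh", "ggtftt", "ggtgtgwhh", "gwftwhwt"
Leaf count: 17

17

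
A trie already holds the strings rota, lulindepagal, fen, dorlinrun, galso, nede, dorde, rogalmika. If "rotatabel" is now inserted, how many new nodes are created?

Walking "rotatabel" from the root, the first 4 characters ("rota") follow existing edges; "t" is the first miss.
Each of the 5 remaining characters creates one node.

5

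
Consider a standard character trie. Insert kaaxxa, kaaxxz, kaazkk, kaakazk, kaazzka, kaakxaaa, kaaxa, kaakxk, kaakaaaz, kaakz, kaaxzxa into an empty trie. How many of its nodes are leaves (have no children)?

11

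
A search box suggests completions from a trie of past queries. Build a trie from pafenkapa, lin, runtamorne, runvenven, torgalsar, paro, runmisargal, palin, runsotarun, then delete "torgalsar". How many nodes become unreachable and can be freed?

9

A node on "torgalsar"'s path can go only if nothing else ends at it or branches off below it.
No other word shares any prefix with "torgalsar", so all 9 of its nodes go.
Nodes removed: 9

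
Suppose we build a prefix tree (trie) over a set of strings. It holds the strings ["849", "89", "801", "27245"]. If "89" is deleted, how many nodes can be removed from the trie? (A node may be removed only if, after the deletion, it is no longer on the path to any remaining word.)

1

After clearing the end-marker at "89", prune upward until reaching a node still needed by another word.
The suffix "9" (1 node) is used only by "89"; the node for "8" still has the child "4", so pruning stops there.
Nodes removed: 1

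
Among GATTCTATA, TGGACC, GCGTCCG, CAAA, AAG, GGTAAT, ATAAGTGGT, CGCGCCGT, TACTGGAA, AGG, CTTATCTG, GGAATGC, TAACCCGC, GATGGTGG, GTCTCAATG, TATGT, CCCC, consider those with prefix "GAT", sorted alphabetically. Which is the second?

GATTCTATA

DFS of the "GAT" subtree visits, in order: "GATGGTGG", "GATTCTATA"
The 2nd is GATTCTATA.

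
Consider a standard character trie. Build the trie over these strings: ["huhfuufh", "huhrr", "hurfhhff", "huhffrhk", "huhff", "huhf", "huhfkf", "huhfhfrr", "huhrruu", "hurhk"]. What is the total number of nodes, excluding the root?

For each word, the new-node count is its length minus the longest prefix already in the trie:
  "huhfuufh" → 8 new (h, u, h, f, u, u, f, h)
  "huhrr" → prefix "huh" already present; 2 new (r, r)
  "hurfhhff" → prefix "hu" already present; 6 new (r, f, h, h, f, f)
  "huhffrhk" → prefix "huhf" already present; 4 new (f, r, h, k)
  "huhff" → prefix "huhff" already present; 0 new (none)
  "huhf" → prefix "huhf" already present; 0 new (none)
  "huhfkf" → prefix "huhf" already present; 2 new (k, f)
  "huhfhfrr" → prefix "huhf" already present; 4 new (h, f, r, r)
  "huhrruu" → prefix "huhrr" already present; 2 new (u, u)
  "hurhk" → prefix "hur" already present; 2 new (h, k)
Total nodes = 8 + 2 + 6 + 4 + 0 + 0 + 2 + 4 + 2 + 2 = 30

30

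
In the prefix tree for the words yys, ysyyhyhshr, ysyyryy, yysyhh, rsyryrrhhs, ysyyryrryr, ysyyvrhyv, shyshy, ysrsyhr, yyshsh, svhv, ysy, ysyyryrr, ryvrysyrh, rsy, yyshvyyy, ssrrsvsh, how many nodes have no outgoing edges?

Leaves are exactly the stored words that no other stored word extends.
Those words: "rsyryrrhhs", "ryvrysyrh", "shyshy", "ssrrsvsh", "svhv", "ysrsyhr", "ysyyhyhshr", "ysyyryrryr", "ysyyryy", "ysyyvrhyv", "yyshsh", "yyshvyyy", "yysyhh"
Leaf count: 13

13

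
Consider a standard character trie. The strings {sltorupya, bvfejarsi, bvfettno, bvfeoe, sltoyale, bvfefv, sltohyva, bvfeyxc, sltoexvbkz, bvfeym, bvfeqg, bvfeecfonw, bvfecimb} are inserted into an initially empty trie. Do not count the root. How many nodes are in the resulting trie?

56

For each word, the new-node count is its length minus the longest prefix already in the trie:
  "sltorupya" → 9 new (s, l, t, o, r, u, p, y, a)
  "bvfejarsi" → 9 new (b, v, f, e, j, a, r, s, i)
  "bvfettno" → prefix "bvfe" already present; 4 new (t, t, n, o)
  "bvfeoe" → prefix "bvfe" already present; 2 new (o, e)
  "sltoyale" → prefix "slto" already present; 4 new (y, a, l, e)
  "bvfefv" → prefix "bvfe" already present; 2 new (f, v)
  "sltohyva" → prefix "slto" already present; 4 new (h, y, v, a)
  "bvfeyxc" → prefix "bvfe" already present; 3 new (y, x, c)
  "sltoexvbkz" → prefix "slto" already present; 6 new (e, x, v, b, k, z)
  "bvfeym" → prefix "bvfey" already present; 1 new (m)
  "bvfeqg" → prefix "bvfe" already present; 2 new (q, g)
  "bvfeecfonw" → prefix "bvfe" already present; 6 new (e, c, f, o, n, w)
  "bvfecimb" → prefix "bvfe" already present; 4 new (c, i, m, b)
Total nodes = 9 + 9 + 4 + 2 + 4 + 2 + 4 + 3 + 6 + 1 + 2 + 6 + 4 = 56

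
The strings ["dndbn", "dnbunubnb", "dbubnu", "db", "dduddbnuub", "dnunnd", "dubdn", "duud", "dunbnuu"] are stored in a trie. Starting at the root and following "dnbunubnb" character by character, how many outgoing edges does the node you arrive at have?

Follow the path "dnbunubnb" to its node, then look at its outgoing edges.
No stored string extends past "dnbunubnb".
That node has 0 child edges.

0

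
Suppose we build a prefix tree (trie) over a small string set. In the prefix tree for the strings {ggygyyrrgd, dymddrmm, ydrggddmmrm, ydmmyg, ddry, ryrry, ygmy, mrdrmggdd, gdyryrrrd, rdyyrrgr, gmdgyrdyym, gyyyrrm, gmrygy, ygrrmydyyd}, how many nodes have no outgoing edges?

Leaves are exactly the stored words that no other stored word extends.
Those words: "ddry", "dymddrmm", "gdyryrrrd", "ggygyyrrgd", "gmdgyrdyym", "gmrygy", "gyyyrrm", "mrdrmggdd", "rdyyrrgr", "ryrry", "ydmmyg", "ydrggddmmrm", "ygmy", "ygrrmydyyd"
Leaf count: 14

14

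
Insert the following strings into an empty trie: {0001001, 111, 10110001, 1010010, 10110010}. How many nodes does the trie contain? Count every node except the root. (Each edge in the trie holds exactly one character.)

23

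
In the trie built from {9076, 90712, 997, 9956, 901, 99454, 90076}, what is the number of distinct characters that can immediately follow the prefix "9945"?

Walk "9945" from the root, arriving at one node.
Distinct next characters after "9945": 4.
That node has 1 child edge.

1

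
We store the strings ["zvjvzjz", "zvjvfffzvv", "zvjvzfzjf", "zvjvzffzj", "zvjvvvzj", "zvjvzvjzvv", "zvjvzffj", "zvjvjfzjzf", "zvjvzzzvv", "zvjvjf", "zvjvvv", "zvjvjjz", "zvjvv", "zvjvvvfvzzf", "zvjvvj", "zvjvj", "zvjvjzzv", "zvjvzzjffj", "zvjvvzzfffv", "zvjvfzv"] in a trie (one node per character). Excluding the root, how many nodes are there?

63

Insert word by word; a character creates a node only if that edge doesn't already exist:
  "zvjvzjz" → 7 new (z, v, j, v, z, j, z)
  "zvjvfffzvv" → prefix "zvjv" already present; 6 new (f, f, f, z, v, v)
  "zvjvzfzjf" → prefix "zvjvz" already present; 4 new (f, z, j, f)
  "zvjvzffzj" → prefix "zvjvzf" already present; 3 new (f, z, j)
  "zvjvvvzj" → prefix "zvjv" already present; 4 new (v, v, z, j)
  "zvjvzvjzvv" → prefix "zvjvz" already present; 5 new (v, j, z, v, v)
  "zvjvzffj" → prefix "zvjvzff" already present; 1 new (j)
  "zvjvjfzjzf" → prefix "zvjv" already present; 6 new (j, f, z, j, z, f)
  "zvjvzzzvv" → prefix "zvjvz" already present; 4 new (z, z, v, v)
  "zvjvjf" → prefix "zvjvjf" already present; 0 new (none)
  "zvjvvv" → prefix "zvjvvv" already present; 0 new (none)
  "zvjvjjz" → prefix "zvjvj" already present; 2 new (j, z)
  "zvjvv" → prefix "zvjvv" already present; 0 new (none)
  "zvjvvvfvzzf" → prefix "zvjvvv" already present; 5 new (f, v, z, z, f)
  "zvjvvj" → prefix "zvjvv" already present; 1 new (j)
  "zvjvj" → prefix "zvjvj" already present; 0 new (none)
  "zvjvjzzv" → prefix "zvjvj" already present; 3 new (z, z, v)
  "zvjvzzjffj" → prefix "zvjvzz" already present; 4 new (j, f, f, j)
  "zvjvvzzfffv" → prefix "zvjvv" already present; 6 new (z, z, f, f, f, v)
  "zvjvfzv" → prefix "zvjvf" already present; 2 new (z, v)
Total nodes = 7 + 6 + 4 + 3 + 4 + 5 + 1 + 6 + 4 + 0 + 0 + 2 + 0 + 5 + 1 + 0 + 3 + 4 + 6 + 2 = 63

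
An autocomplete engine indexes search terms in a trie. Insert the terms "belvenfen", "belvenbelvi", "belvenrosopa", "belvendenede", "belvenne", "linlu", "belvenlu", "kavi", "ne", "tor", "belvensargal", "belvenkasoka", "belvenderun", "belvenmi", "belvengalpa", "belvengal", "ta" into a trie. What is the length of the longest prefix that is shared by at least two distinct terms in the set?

9

Equivalently: take the maximum, over all pairs, of their longest common prefix length.
"belvengal" and "belvengalpa" agree on "belvengal" (9 characters) before diverging; nothing deeper is shared.
Longest shared-prefix length: 9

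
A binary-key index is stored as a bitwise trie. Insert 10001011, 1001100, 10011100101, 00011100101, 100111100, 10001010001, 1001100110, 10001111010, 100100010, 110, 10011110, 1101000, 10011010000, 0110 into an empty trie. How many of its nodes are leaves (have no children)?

11

Leaves are exactly the stored words that no other stored word extends.
Those words: "00011100101", "0110", "10001010001", "10001011", "10001111010", "100100010", "1001100110", "10011010000", "10011100101", "100111100", "1101000"
Leaf count: 11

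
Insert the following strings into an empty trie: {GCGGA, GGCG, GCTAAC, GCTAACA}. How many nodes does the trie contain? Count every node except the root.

Insert word by word; a character creates a node only if that edge doesn't already exist:
  "GCGGA" → 5 new (G, C, G, G, A)
  "GGCG" → prefix "G" already present; 3 new (G, C, G)
  "GCTAAC" → prefix "GC" already present; 4 new (T, A, A, C)
  "GCTAACA" → prefix "GCTAAC" already present; 1 new (A)
Total nodes = 5 + 3 + 4 + 1 = 13

13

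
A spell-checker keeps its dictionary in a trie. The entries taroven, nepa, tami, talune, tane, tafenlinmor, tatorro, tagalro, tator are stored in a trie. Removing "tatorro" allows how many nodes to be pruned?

2

Walk "tatorro" from the leaf back toward the root, removing each node that no remaining word uses.
The suffix "ro" (2 nodes) is used only by "tatorro"; "tator" is itself a stored word, so pruning stops there.
Nodes removed: 2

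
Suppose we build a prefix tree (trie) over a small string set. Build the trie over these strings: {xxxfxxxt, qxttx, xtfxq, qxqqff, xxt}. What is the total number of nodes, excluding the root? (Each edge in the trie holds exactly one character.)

Trace insertions, counting only characters that open a new branch:
  "xxxfxxxt" → 8 new (x, x, x, f, x, x, x, t)
  "qxttx" → 5 new (q, x, t, t, x)
  "xtfxq" → prefix "x" already present; 4 new (t, f, x, q)
  "qxqqff" → prefix "qx" already present; 4 new (q, q, f, f)
  "xxt" → prefix "xx" already present; 1 new (t)
Total nodes = 8 + 5 + 4 + 4 + 1 = 22

22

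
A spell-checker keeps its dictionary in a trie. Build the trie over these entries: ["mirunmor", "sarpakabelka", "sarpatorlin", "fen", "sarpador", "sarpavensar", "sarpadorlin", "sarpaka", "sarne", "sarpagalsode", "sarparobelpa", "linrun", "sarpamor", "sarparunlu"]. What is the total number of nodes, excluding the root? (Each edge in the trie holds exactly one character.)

Trace insertions, counting only characters that open a new branch:
  "mirunmor" → 8 new (m, i, r, u, n, m, o, r)
  "sarpakabelka" → 12 new (s, a, r, p, a, k, a, b, e, l, k, a)
  "sarpatorlin" → prefix "sarpa" already present; 6 new (t, o, r, l, i, n)
  "fen" → 3 new (f, e, n)
  "sarpador" → prefix "sarpa" already present; 3 new (d, o, r)
  "sarpavensar" → prefix "sarpa" already present; 6 new (v, e, n, s, a, r)
  "sarpadorlin" → prefix "sarpador" already present; 3 new (l, i, n)
  "sarpaka" → prefix "sarpaka" already present; 0 new (none)
  "sarne" → prefix "sar" already present; 2 new (n, e)
  "sarpagalsode" → prefix "sarpa" already present; 7 new (g, a, l, s, o, d, e)
  "sarparobelpa" → prefix "sarpa" already present; 7 new (r, o, b, e, l, p, a)
  "linrun" → 6 new (l, i, n, r, u, n)
  "sarpamor" → prefix "sarpa" already present; 3 new (m, o, r)
  "sarparunlu" → prefix "sarpar" already present; 4 new (u, n, l, u)
Total nodes = 8 + 12 + 6 + 3 + 3 + 6 + 3 + 0 + 2 + 7 + 7 + 6 + 3 + 4 = 70

70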